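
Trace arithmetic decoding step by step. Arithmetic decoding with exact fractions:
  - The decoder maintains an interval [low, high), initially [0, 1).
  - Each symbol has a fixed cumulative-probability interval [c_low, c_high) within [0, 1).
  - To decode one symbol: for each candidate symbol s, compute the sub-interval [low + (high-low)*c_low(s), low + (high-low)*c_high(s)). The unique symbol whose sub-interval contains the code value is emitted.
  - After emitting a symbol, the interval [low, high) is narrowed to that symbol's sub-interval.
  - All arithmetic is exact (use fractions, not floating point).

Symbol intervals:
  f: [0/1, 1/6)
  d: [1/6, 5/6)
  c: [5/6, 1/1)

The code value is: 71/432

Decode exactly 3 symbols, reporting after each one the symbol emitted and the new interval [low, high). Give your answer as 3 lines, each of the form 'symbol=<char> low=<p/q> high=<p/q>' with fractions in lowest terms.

Answer: symbol=f low=0/1 high=1/6
symbol=c low=5/36 high=1/6
symbol=c low=35/216 high=1/6

Derivation:
Step 1: interval [0/1, 1/1), width = 1/1 - 0/1 = 1/1
  'f': [0/1 + 1/1*0/1, 0/1 + 1/1*1/6) = [0/1, 1/6) <- contains code 71/432
  'd': [0/1 + 1/1*1/6, 0/1 + 1/1*5/6) = [1/6, 5/6)
  'c': [0/1 + 1/1*5/6, 0/1 + 1/1*1/1) = [5/6, 1/1)
  emit 'f', narrow to [0/1, 1/6)
Step 2: interval [0/1, 1/6), width = 1/6 - 0/1 = 1/6
  'f': [0/1 + 1/6*0/1, 0/1 + 1/6*1/6) = [0/1, 1/36)
  'd': [0/1 + 1/6*1/6, 0/1 + 1/6*5/6) = [1/36, 5/36)
  'c': [0/1 + 1/6*5/6, 0/1 + 1/6*1/1) = [5/36, 1/6) <- contains code 71/432
  emit 'c', narrow to [5/36, 1/6)
Step 3: interval [5/36, 1/6), width = 1/6 - 5/36 = 1/36
  'f': [5/36 + 1/36*0/1, 5/36 + 1/36*1/6) = [5/36, 31/216)
  'd': [5/36 + 1/36*1/6, 5/36 + 1/36*5/6) = [31/216, 35/216)
  'c': [5/36 + 1/36*5/6, 5/36 + 1/36*1/1) = [35/216, 1/6) <- contains code 71/432
  emit 'c', narrow to [35/216, 1/6)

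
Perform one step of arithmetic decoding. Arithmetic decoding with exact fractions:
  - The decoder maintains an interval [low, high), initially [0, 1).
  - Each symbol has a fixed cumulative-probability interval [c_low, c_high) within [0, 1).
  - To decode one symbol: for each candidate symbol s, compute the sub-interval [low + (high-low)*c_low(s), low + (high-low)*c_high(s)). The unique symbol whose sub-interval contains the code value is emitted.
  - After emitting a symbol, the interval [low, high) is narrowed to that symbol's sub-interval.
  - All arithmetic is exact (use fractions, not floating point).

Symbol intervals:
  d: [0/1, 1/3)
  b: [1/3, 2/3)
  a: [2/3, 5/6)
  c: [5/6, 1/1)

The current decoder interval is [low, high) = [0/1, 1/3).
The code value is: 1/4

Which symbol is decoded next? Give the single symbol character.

Answer: a

Derivation:
Interval width = high − low = 1/3 − 0/1 = 1/3
Scaled code = (code − low) / width = (1/4 − 0/1) / 1/3 = 3/4
  d: [0/1, 1/3) 
  b: [1/3, 2/3) 
  a: [2/3, 5/6) ← scaled code falls here ✓
  c: [5/6, 1/1) 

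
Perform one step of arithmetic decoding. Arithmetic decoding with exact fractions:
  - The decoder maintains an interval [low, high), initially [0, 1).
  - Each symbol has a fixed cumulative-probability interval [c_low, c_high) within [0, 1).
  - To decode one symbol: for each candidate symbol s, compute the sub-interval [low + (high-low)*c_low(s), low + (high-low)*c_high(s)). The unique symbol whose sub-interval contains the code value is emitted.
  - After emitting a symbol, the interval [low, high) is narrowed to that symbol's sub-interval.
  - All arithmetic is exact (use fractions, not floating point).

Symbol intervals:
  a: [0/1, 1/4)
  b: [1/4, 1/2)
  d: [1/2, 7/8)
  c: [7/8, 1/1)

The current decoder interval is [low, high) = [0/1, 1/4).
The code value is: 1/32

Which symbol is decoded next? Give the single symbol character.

Answer: a

Derivation:
Interval width = high − low = 1/4 − 0/1 = 1/4
Scaled code = (code − low) / width = (1/32 − 0/1) / 1/4 = 1/8
  a: [0/1, 1/4) ← scaled code falls here ✓
  b: [1/4, 1/2) 
  d: [1/2, 7/8) 
  c: [7/8, 1/1) 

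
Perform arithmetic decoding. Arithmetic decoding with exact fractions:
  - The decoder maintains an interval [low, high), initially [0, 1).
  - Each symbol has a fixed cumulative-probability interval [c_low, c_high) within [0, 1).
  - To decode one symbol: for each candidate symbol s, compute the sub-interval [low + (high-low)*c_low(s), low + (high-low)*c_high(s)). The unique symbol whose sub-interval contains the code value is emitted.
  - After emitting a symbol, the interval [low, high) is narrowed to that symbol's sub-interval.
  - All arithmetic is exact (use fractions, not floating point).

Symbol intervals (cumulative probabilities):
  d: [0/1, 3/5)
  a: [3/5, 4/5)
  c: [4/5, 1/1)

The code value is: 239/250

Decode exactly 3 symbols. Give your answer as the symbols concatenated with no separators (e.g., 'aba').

Step 1: interval [0/1, 1/1), width = 1/1 - 0/1 = 1/1
  'd': [0/1 + 1/1*0/1, 0/1 + 1/1*3/5) = [0/1, 3/5)
  'a': [0/1 + 1/1*3/5, 0/1 + 1/1*4/5) = [3/5, 4/5)
  'c': [0/1 + 1/1*4/5, 0/1 + 1/1*1/1) = [4/5, 1/1) <- contains code 239/250
  emit 'c', narrow to [4/5, 1/1)
Step 2: interval [4/5, 1/1), width = 1/1 - 4/5 = 1/5
  'd': [4/5 + 1/5*0/1, 4/5 + 1/5*3/5) = [4/5, 23/25)
  'a': [4/5 + 1/5*3/5, 4/5 + 1/5*4/5) = [23/25, 24/25) <- contains code 239/250
  'c': [4/5 + 1/5*4/5, 4/5 + 1/5*1/1) = [24/25, 1/1)
  emit 'a', narrow to [23/25, 24/25)
Step 3: interval [23/25, 24/25), width = 24/25 - 23/25 = 1/25
  'd': [23/25 + 1/25*0/1, 23/25 + 1/25*3/5) = [23/25, 118/125)
  'a': [23/25 + 1/25*3/5, 23/25 + 1/25*4/5) = [118/125, 119/125)
  'c': [23/25 + 1/25*4/5, 23/25 + 1/25*1/1) = [119/125, 24/25) <- contains code 239/250
  emit 'c', narrow to [119/125, 24/25)

Answer: cac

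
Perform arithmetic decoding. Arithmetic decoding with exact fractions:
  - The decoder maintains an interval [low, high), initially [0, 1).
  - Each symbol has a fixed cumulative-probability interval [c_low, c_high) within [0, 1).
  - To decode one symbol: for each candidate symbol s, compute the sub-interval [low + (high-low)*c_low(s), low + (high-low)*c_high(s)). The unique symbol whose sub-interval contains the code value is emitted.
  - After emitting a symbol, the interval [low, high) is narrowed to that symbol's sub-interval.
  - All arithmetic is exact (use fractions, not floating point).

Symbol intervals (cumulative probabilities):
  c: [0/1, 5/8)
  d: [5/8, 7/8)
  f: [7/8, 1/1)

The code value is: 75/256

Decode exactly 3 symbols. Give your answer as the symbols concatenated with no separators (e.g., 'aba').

Step 1: interval [0/1, 1/1), width = 1/1 - 0/1 = 1/1
  'c': [0/1 + 1/1*0/1, 0/1 + 1/1*5/8) = [0/1, 5/8) <- contains code 75/256
  'd': [0/1 + 1/1*5/8, 0/1 + 1/1*7/8) = [5/8, 7/8)
  'f': [0/1 + 1/1*7/8, 0/1 + 1/1*1/1) = [7/8, 1/1)
  emit 'c', narrow to [0/1, 5/8)
Step 2: interval [0/1, 5/8), width = 5/8 - 0/1 = 5/8
  'c': [0/1 + 5/8*0/1, 0/1 + 5/8*5/8) = [0/1, 25/64) <- contains code 75/256
  'd': [0/1 + 5/8*5/8, 0/1 + 5/8*7/8) = [25/64, 35/64)
  'f': [0/1 + 5/8*7/8, 0/1 + 5/8*1/1) = [35/64, 5/8)
  emit 'c', narrow to [0/1, 25/64)
Step 3: interval [0/1, 25/64), width = 25/64 - 0/1 = 25/64
  'c': [0/1 + 25/64*0/1, 0/1 + 25/64*5/8) = [0/1, 125/512)
  'd': [0/1 + 25/64*5/8, 0/1 + 25/64*7/8) = [125/512, 175/512) <- contains code 75/256
  'f': [0/1 + 25/64*7/8, 0/1 + 25/64*1/1) = [175/512, 25/64)
  emit 'd', narrow to [125/512, 175/512)

Answer: ccd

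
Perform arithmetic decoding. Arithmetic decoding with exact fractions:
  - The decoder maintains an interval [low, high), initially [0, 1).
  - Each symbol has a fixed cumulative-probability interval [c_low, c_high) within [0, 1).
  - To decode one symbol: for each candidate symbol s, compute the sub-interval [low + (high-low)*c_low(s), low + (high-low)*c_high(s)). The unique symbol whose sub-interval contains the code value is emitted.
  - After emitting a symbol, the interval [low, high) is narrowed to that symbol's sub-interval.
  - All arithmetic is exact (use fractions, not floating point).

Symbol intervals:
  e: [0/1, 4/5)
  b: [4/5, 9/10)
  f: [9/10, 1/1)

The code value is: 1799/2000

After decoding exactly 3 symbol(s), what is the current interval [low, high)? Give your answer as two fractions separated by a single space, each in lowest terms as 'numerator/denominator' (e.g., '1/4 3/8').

Answer: 899/1000 9/10

Derivation:
Step 1: interval [0/1, 1/1), width = 1/1 - 0/1 = 1/1
  'e': [0/1 + 1/1*0/1, 0/1 + 1/1*4/5) = [0/1, 4/5)
  'b': [0/1 + 1/1*4/5, 0/1 + 1/1*9/10) = [4/5, 9/10) <- contains code 1799/2000
  'f': [0/1 + 1/1*9/10, 0/1 + 1/1*1/1) = [9/10, 1/1)
  emit 'b', narrow to [4/5, 9/10)
Step 2: interval [4/5, 9/10), width = 9/10 - 4/5 = 1/10
  'e': [4/5 + 1/10*0/1, 4/5 + 1/10*4/5) = [4/5, 22/25)
  'b': [4/5 + 1/10*4/5, 4/5 + 1/10*9/10) = [22/25, 89/100)
  'f': [4/5 + 1/10*9/10, 4/5 + 1/10*1/1) = [89/100, 9/10) <- contains code 1799/2000
  emit 'f', narrow to [89/100, 9/10)
Step 3: interval [89/100, 9/10), width = 9/10 - 89/100 = 1/100
  'e': [89/100 + 1/100*0/1, 89/100 + 1/100*4/5) = [89/100, 449/500)
  'b': [89/100 + 1/100*4/5, 89/100 + 1/100*9/10) = [449/500, 899/1000)
  'f': [89/100 + 1/100*9/10, 89/100 + 1/100*1/1) = [899/1000, 9/10) <- contains code 1799/2000
  emit 'f', narrow to [899/1000, 9/10)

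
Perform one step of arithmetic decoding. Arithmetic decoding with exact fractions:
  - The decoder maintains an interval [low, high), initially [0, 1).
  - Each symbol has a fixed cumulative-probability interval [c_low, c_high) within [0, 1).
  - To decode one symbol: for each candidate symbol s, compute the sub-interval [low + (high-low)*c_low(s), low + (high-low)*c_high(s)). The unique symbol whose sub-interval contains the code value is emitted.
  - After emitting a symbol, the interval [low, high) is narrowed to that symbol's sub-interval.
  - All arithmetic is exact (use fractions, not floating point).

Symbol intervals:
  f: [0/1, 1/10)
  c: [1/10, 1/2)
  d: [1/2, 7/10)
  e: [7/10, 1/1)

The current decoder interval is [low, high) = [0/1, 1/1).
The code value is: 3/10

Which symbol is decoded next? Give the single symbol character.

Answer: c

Derivation:
Interval width = high − low = 1/1 − 0/1 = 1/1
Scaled code = (code − low) / width = (3/10 − 0/1) / 1/1 = 3/10
  f: [0/1, 1/10) 
  c: [1/10, 1/2) ← scaled code falls here ✓
  d: [1/2, 7/10) 
  e: [7/10, 1/1) 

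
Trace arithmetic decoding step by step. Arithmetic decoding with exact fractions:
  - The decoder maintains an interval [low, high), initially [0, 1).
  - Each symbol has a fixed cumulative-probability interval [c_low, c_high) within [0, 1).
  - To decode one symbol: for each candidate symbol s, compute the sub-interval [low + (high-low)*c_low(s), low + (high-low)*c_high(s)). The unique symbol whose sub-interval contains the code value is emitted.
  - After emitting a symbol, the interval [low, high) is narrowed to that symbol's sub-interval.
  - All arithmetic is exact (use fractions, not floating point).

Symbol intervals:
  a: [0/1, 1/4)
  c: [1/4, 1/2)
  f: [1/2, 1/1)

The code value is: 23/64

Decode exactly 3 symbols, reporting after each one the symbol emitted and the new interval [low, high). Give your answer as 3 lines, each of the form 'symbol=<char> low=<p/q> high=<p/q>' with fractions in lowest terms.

Step 1: interval [0/1, 1/1), width = 1/1 - 0/1 = 1/1
  'a': [0/1 + 1/1*0/1, 0/1 + 1/1*1/4) = [0/1, 1/4)
  'c': [0/1 + 1/1*1/4, 0/1 + 1/1*1/2) = [1/4, 1/2) <- contains code 23/64
  'f': [0/1 + 1/1*1/2, 0/1 + 1/1*1/1) = [1/2, 1/1)
  emit 'c', narrow to [1/4, 1/2)
Step 2: interval [1/4, 1/2), width = 1/2 - 1/4 = 1/4
  'a': [1/4 + 1/4*0/1, 1/4 + 1/4*1/4) = [1/4, 5/16)
  'c': [1/4 + 1/4*1/4, 1/4 + 1/4*1/2) = [5/16, 3/8) <- contains code 23/64
  'f': [1/4 + 1/4*1/2, 1/4 + 1/4*1/1) = [3/8, 1/2)
  emit 'c', narrow to [5/16, 3/8)
Step 3: interval [5/16, 3/8), width = 3/8 - 5/16 = 1/16
  'a': [5/16 + 1/16*0/1, 5/16 + 1/16*1/4) = [5/16, 21/64)
  'c': [5/16 + 1/16*1/4, 5/16 + 1/16*1/2) = [21/64, 11/32)
  'f': [5/16 + 1/16*1/2, 5/16 + 1/16*1/1) = [11/32, 3/8) <- contains code 23/64
  emit 'f', narrow to [11/32, 3/8)

Answer: symbol=c low=1/4 high=1/2
symbol=c low=5/16 high=3/8
symbol=f low=11/32 high=3/8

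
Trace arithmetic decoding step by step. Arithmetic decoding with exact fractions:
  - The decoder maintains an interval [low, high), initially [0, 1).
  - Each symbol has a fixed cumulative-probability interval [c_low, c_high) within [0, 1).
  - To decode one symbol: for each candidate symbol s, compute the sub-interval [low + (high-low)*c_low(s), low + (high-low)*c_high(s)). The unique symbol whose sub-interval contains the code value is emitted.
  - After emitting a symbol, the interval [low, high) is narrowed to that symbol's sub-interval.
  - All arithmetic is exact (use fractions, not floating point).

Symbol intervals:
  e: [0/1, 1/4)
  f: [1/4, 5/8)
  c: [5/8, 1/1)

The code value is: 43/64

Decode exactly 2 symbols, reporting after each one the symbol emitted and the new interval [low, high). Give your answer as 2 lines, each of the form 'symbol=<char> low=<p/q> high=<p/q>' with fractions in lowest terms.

Step 1: interval [0/1, 1/1), width = 1/1 - 0/1 = 1/1
  'e': [0/1 + 1/1*0/1, 0/1 + 1/1*1/4) = [0/1, 1/4)
  'f': [0/1 + 1/1*1/4, 0/1 + 1/1*5/8) = [1/4, 5/8)
  'c': [0/1 + 1/1*5/8, 0/1 + 1/1*1/1) = [5/8, 1/1) <- contains code 43/64
  emit 'c', narrow to [5/8, 1/1)
Step 2: interval [5/8, 1/1), width = 1/1 - 5/8 = 3/8
  'e': [5/8 + 3/8*0/1, 5/8 + 3/8*1/4) = [5/8, 23/32) <- contains code 43/64
  'f': [5/8 + 3/8*1/4, 5/8 + 3/8*5/8) = [23/32, 55/64)
  'c': [5/8 + 3/8*5/8, 5/8 + 3/8*1/1) = [55/64, 1/1)
  emit 'e', narrow to [5/8, 23/32)

Answer: symbol=c low=5/8 high=1/1
symbol=e low=5/8 high=23/32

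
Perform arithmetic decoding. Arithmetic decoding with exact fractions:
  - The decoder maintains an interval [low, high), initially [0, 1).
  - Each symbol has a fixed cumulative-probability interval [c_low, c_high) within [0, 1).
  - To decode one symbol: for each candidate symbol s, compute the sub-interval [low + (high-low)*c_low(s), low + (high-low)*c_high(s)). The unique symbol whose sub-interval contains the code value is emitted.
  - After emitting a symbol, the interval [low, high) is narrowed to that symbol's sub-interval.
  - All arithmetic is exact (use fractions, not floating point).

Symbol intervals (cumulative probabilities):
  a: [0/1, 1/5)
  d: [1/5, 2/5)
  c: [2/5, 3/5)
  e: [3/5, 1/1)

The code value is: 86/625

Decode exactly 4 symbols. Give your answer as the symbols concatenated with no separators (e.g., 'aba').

Answer: aeda

Derivation:
Step 1: interval [0/1, 1/1), width = 1/1 - 0/1 = 1/1
  'a': [0/1 + 1/1*0/1, 0/1 + 1/1*1/5) = [0/1, 1/5) <- contains code 86/625
  'd': [0/1 + 1/1*1/5, 0/1 + 1/1*2/5) = [1/5, 2/5)
  'c': [0/1 + 1/1*2/5, 0/1 + 1/1*3/5) = [2/5, 3/5)
  'e': [0/1 + 1/1*3/5, 0/1 + 1/1*1/1) = [3/5, 1/1)
  emit 'a', narrow to [0/1, 1/5)
Step 2: interval [0/1, 1/5), width = 1/5 - 0/1 = 1/5
  'a': [0/1 + 1/5*0/1, 0/1 + 1/5*1/5) = [0/1, 1/25)
  'd': [0/1 + 1/5*1/5, 0/1 + 1/5*2/5) = [1/25, 2/25)
  'c': [0/1 + 1/5*2/5, 0/1 + 1/5*3/5) = [2/25, 3/25)
  'e': [0/1 + 1/5*3/5, 0/1 + 1/5*1/1) = [3/25, 1/5) <- contains code 86/625
  emit 'e', narrow to [3/25, 1/5)
Step 3: interval [3/25, 1/5), width = 1/5 - 3/25 = 2/25
  'a': [3/25 + 2/25*0/1, 3/25 + 2/25*1/5) = [3/25, 17/125)
  'd': [3/25 + 2/25*1/5, 3/25 + 2/25*2/5) = [17/125, 19/125) <- contains code 86/625
  'c': [3/25 + 2/25*2/5, 3/25 + 2/25*3/5) = [19/125, 21/125)
  'e': [3/25 + 2/25*3/5, 3/25 + 2/25*1/1) = [21/125, 1/5)
  emit 'd', narrow to [17/125, 19/125)
Step 4: interval [17/125, 19/125), width = 19/125 - 17/125 = 2/125
  'a': [17/125 + 2/125*0/1, 17/125 + 2/125*1/5) = [17/125, 87/625) <- contains code 86/625
  'd': [17/125 + 2/125*1/5, 17/125 + 2/125*2/5) = [87/625, 89/625)
  'c': [17/125 + 2/125*2/5, 17/125 + 2/125*3/5) = [89/625, 91/625)
  'e': [17/125 + 2/125*3/5, 17/125 + 2/125*1/1) = [91/625, 19/125)
  emit 'a', narrow to [17/125, 87/625)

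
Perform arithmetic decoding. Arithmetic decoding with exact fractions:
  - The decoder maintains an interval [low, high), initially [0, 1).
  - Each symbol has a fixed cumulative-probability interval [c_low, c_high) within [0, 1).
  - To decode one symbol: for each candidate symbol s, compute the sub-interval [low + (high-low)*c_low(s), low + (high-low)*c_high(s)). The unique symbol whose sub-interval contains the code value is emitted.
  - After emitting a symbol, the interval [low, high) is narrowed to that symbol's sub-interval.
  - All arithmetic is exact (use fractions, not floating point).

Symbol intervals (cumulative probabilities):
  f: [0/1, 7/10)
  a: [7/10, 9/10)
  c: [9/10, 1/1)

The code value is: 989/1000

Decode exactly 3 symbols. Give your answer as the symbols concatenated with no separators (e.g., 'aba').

Answer: cac

Derivation:
Step 1: interval [0/1, 1/1), width = 1/1 - 0/1 = 1/1
  'f': [0/1 + 1/1*0/1, 0/1 + 1/1*7/10) = [0/1, 7/10)
  'a': [0/1 + 1/1*7/10, 0/1 + 1/1*9/10) = [7/10, 9/10)
  'c': [0/1 + 1/1*9/10, 0/1 + 1/1*1/1) = [9/10, 1/1) <- contains code 989/1000
  emit 'c', narrow to [9/10, 1/1)
Step 2: interval [9/10, 1/1), width = 1/1 - 9/10 = 1/10
  'f': [9/10 + 1/10*0/1, 9/10 + 1/10*7/10) = [9/10, 97/100)
  'a': [9/10 + 1/10*7/10, 9/10 + 1/10*9/10) = [97/100, 99/100) <- contains code 989/1000
  'c': [9/10 + 1/10*9/10, 9/10 + 1/10*1/1) = [99/100, 1/1)
  emit 'a', narrow to [97/100, 99/100)
Step 3: interval [97/100, 99/100), width = 99/100 - 97/100 = 1/50
  'f': [97/100 + 1/50*0/1, 97/100 + 1/50*7/10) = [97/100, 123/125)
  'a': [97/100 + 1/50*7/10, 97/100 + 1/50*9/10) = [123/125, 247/250)
  'c': [97/100 + 1/50*9/10, 97/100 + 1/50*1/1) = [247/250, 99/100) <- contains code 989/1000
  emit 'c', narrow to [247/250, 99/100)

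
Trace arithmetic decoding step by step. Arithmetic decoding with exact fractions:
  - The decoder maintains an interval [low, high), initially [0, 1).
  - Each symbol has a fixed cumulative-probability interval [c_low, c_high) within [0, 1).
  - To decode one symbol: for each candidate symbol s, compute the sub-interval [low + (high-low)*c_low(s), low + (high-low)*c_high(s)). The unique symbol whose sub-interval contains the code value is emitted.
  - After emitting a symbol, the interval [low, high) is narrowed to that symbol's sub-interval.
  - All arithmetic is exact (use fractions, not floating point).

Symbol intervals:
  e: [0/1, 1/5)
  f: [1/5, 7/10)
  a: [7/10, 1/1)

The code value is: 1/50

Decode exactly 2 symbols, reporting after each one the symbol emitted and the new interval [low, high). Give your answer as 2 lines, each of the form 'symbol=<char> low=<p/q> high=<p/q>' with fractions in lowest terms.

Answer: symbol=e low=0/1 high=1/5
symbol=e low=0/1 high=1/25

Derivation:
Step 1: interval [0/1, 1/1), width = 1/1 - 0/1 = 1/1
  'e': [0/1 + 1/1*0/1, 0/1 + 1/1*1/5) = [0/1, 1/5) <- contains code 1/50
  'f': [0/1 + 1/1*1/5, 0/1 + 1/1*7/10) = [1/5, 7/10)
  'a': [0/1 + 1/1*7/10, 0/1 + 1/1*1/1) = [7/10, 1/1)
  emit 'e', narrow to [0/1, 1/5)
Step 2: interval [0/1, 1/5), width = 1/5 - 0/1 = 1/5
  'e': [0/1 + 1/5*0/1, 0/1 + 1/5*1/5) = [0/1, 1/25) <- contains code 1/50
  'f': [0/1 + 1/5*1/5, 0/1 + 1/5*7/10) = [1/25, 7/50)
  'a': [0/1 + 1/5*7/10, 0/1 + 1/5*1/1) = [7/50, 1/5)
  emit 'e', narrow to [0/1, 1/25)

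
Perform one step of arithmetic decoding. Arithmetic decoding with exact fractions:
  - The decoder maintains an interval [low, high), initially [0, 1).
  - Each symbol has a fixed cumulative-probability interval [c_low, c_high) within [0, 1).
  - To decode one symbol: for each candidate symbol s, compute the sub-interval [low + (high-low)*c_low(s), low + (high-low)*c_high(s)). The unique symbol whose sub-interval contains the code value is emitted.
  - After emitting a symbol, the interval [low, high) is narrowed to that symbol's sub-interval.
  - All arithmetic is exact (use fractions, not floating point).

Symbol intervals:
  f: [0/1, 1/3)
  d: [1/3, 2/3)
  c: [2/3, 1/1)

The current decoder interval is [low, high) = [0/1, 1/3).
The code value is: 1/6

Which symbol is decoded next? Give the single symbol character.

Interval width = high − low = 1/3 − 0/1 = 1/3
Scaled code = (code − low) / width = (1/6 − 0/1) / 1/3 = 1/2
  f: [0/1, 1/3) 
  d: [1/3, 2/3) ← scaled code falls here ✓
  c: [2/3, 1/1) 

Answer: d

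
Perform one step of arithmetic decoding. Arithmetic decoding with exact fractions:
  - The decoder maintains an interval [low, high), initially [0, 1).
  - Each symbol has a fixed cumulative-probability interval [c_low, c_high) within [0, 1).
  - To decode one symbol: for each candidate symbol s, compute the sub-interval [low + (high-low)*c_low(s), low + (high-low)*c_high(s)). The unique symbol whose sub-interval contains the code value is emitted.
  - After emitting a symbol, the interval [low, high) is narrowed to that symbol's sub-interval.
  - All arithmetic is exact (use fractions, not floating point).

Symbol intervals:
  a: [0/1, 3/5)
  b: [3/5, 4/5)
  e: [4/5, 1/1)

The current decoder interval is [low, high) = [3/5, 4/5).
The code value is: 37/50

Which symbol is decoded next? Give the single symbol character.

Interval width = high − low = 4/5 − 3/5 = 1/5
Scaled code = (code − low) / width = (37/50 − 3/5) / 1/5 = 7/10
  a: [0/1, 3/5) 
  b: [3/5, 4/5) ← scaled code falls here ✓
  e: [4/5, 1/1) 

Answer: b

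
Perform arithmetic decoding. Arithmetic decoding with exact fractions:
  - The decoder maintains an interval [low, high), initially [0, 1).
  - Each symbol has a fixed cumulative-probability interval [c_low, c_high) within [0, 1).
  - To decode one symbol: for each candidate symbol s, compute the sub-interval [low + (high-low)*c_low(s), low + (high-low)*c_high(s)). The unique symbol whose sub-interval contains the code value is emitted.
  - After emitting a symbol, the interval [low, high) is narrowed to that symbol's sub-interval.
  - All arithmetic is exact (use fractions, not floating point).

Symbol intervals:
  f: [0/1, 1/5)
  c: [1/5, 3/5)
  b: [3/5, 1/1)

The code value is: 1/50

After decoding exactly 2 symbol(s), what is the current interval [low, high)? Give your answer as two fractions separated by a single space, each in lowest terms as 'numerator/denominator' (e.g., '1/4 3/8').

Step 1: interval [0/1, 1/1), width = 1/1 - 0/1 = 1/1
  'f': [0/1 + 1/1*0/1, 0/1 + 1/1*1/5) = [0/1, 1/5) <- contains code 1/50
  'c': [0/1 + 1/1*1/5, 0/1 + 1/1*3/5) = [1/5, 3/5)
  'b': [0/1 + 1/1*3/5, 0/1 + 1/1*1/1) = [3/5, 1/1)
  emit 'f', narrow to [0/1, 1/5)
Step 2: interval [0/1, 1/5), width = 1/5 - 0/1 = 1/5
  'f': [0/1 + 1/5*0/1, 0/1 + 1/5*1/5) = [0/1, 1/25) <- contains code 1/50
  'c': [0/1 + 1/5*1/5, 0/1 + 1/5*3/5) = [1/25, 3/25)
  'b': [0/1 + 1/5*3/5, 0/1 + 1/5*1/1) = [3/25, 1/5)
  emit 'f', narrow to [0/1, 1/25)

Answer: 0/1 1/25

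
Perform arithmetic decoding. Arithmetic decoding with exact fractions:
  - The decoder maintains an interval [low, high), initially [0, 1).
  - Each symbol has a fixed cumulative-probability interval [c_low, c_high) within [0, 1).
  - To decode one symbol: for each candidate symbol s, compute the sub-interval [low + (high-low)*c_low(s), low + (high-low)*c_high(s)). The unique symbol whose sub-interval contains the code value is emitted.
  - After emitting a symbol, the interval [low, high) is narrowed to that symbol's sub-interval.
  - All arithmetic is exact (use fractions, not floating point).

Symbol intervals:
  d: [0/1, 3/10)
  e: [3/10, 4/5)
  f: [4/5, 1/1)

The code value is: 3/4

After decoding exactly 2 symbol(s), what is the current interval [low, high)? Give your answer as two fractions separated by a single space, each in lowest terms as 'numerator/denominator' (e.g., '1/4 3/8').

Step 1: interval [0/1, 1/1), width = 1/1 - 0/1 = 1/1
  'd': [0/1 + 1/1*0/1, 0/1 + 1/1*3/10) = [0/1, 3/10)
  'e': [0/1 + 1/1*3/10, 0/1 + 1/1*4/5) = [3/10, 4/5) <- contains code 3/4
  'f': [0/1 + 1/1*4/5, 0/1 + 1/1*1/1) = [4/5, 1/1)
  emit 'e', narrow to [3/10, 4/5)
Step 2: interval [3/10, 4/5), width = 4/5 - 3/10 = 1/2
  'd': [3/10 + 1/2*0/1, 3/10 + 1/2*3/10) = [3/10, 9/20)
  'e': [3/10 + 1/2*3/10, 3/10 + 1/2*4/5) = [9/20, 7/10)
  'f': [3/10 + 1/2*4/5, 3/10 + 1/2*1/1) = [7/10, 4/5) <- contains code 3/4
  emit 'f', narrow to [7/10, 4/5)

Answer: 7/10 4/5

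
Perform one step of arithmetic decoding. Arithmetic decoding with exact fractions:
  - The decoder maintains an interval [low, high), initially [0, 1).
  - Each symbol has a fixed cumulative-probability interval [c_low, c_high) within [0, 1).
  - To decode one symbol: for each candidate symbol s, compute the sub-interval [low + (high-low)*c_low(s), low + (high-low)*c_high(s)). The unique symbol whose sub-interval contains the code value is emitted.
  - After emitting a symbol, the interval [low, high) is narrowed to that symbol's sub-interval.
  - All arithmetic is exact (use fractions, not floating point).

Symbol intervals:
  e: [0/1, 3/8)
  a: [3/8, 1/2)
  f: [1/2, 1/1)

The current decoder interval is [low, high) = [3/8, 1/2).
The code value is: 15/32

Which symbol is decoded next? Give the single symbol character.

Interval width = high − low = 1/2 − 3/8 = 1/8
Scaled code = (code − low) / width = (15/32 − 3/8) / 1/8 = 3/4
  e: [0/1, 3/8) 
  a: [3/8, 1/2) 
  f: [1/2, 1/1) ← scaled code falls here ✓

Answer: f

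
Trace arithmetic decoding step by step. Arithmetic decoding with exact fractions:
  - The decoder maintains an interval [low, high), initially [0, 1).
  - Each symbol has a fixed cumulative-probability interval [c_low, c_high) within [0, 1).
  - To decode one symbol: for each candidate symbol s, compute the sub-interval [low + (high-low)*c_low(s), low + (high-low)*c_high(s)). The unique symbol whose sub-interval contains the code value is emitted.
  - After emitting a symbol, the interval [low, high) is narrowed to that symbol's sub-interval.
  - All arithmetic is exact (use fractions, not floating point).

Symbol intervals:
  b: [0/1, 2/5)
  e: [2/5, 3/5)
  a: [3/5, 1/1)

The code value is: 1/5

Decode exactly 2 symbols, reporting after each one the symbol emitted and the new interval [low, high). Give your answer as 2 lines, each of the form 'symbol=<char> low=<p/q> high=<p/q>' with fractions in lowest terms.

Answer: symbol=b low=0/1 high=2/5
symbol=e low=4/25 high=6/25

Derivation:
Step 1: interval [0/1, 1/1), width = 1/1 - 0/1 = 1/1
  'b': [0/1 + 1/1*0/1, 0/1 + 1/1*2/5) = [0/1, 2/5) <- contains code 1/5
  'e': [0/1 + 1/1*2/5, 0/1 + 1/1*3/5) = [2/5, 3/5)
  'a': [0/1 + 1/1*3/5, 0/1 + 1/1*1/1) = [3/5, 1/1)
  emit 'b', narrow to [0/1, 2/5)
Step 2: interval [0/1, 2/5), width = 2/5 - 0/1 = 2/5
  'b': [0/1 + 2/5*0/1, 0/1 + 2/5*2/5) = [0/1, 4/25)
  'e': [0/1 + 2/5*2/5, 0/1 + 2/5*3/5) = [4/25, 6/25) <- contains code 1/5
  'a': [0/1 + 2/5*3/5, 0/1 + 2/5*1/1) = [6/25, 2/5)
  emit 'e', narrow to [4/25, 6/25)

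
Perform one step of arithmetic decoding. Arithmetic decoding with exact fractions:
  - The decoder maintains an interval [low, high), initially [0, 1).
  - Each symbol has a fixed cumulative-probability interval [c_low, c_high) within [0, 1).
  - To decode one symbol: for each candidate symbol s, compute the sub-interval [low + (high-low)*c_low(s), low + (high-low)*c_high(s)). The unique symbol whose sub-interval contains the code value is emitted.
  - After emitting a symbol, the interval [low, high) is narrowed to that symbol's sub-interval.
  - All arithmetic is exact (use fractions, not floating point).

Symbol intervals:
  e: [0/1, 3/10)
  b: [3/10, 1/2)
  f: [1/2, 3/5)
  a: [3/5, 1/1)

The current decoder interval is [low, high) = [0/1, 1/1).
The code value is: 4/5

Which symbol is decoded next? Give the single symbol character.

Interval width = high − low = 1/1 − 0/1 = 1/1
Scaled code = (code − low) / width = (4/5 − 0/1) / 1/1 = 4/5
  e: [0/1, 3/10) 
  b: [3/10, 1/2) 
  f: [1/2, 3/5) 
  a: [3/5, 1/1) ← scaled code falls here ✓

Answer: a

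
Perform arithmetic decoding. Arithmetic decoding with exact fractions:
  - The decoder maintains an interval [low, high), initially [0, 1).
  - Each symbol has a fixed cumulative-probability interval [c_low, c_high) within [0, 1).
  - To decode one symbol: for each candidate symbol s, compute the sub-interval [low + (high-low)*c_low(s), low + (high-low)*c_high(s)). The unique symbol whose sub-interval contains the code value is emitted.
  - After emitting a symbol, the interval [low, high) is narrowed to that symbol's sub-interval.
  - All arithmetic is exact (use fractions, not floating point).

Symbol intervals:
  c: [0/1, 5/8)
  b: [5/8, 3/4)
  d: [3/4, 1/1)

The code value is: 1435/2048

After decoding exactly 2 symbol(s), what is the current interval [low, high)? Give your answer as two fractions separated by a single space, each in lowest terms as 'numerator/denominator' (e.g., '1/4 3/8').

Answer: 5/8 45/64

Derivation:
Step 1: interval [0/1, 1/1), width = 1/1 - 0/1 = 1/1
  'c': [0/1 + 1/1*0/1, 0/1 + 1/1*5/8) = [0/1, 5/8)
  'b': [0/1 + 1/1*5/8, 0/1 + 1/1*3/4) = [5/8, 3/4) <- contains code 1435/2048
  'd': [0/1 + 1/1*3/4, 0/1 + 1/1*1/1) = [3/4, 1/1)
  emit 'b', narrow to [5/8, 3/4)
Step 2: interval [5/8, 3/4), width = 3/4 - 5/8 = 1/8
  'c': [5/8 + 1/8*0/1, 5/8 + 1/8*5/8) = [5/8, 45/64) <- contains code 1435/2048
  'b': [5/8 + 1/8*5/8, 5/8 + 1/8*3/4) = [45/64, 23/32)
  'd': [5/8 + 1/8*3/4, 5/8 + 1/8*1/1) = [23/32, 3/4)
  emit 'c', narrow to [5/8, 45/64)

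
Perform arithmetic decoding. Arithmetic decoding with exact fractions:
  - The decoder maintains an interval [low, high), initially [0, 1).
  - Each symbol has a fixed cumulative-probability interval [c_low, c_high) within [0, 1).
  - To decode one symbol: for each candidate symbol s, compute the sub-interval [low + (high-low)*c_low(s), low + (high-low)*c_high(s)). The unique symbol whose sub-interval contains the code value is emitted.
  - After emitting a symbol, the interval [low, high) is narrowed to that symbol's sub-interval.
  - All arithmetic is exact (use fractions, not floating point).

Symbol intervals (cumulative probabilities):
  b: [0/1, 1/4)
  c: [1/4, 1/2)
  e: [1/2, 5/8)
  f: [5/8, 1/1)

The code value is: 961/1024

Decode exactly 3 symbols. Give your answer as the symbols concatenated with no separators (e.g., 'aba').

Step 1: interval [0/1, 1/1), width = 1/1 - 0/1 = 1/1
  'b': [0/1 + 1/1*0/1, 0/1 + 1/1*1/4) = [0/1, 1/4)
  'c': [0/1 + 1/1*1/4, 0/1 + 1/1*1/2) = [1/4, 1/2)
  'e': [0/1 + 1/1*1/2, 0/1 + 1/1*5/8) = [1/2, 5/8)
  'f': [0/1 + 1/1*5/8, 0/1 + 1/1*1/1) = [5/8, 1/1) <- contains code 961/1024
  emit 'f', narrow to [5/8, 1/1)
Step 2: interval [5/8, 1/1), width = 1/1 - 5/8 = 3/8
  'b': [5/8 + 3/8*0/1, 5/8 + 3/8*1/4) = [5/8, 23/32)
  'c': [5/8 + 3/8*1/4, 5/8 + 3/8*1/2) = [23/32, 13/16)
  'e': [5/8 + 3/8*1/2, 5/8 + 3/8*5/8) = [13/16, 55/64)
  'f': [5/8 + 3/8*5/8, 5/8 + 3/8*1/1) = [55/64, 1/1) <- contains code 961/1024
  emit 'f', narrow to [55/64, 1/1)
Step 3: interval [55/64, 1/1), width = 1/1 - 55/64 = 9/64
  'b': [55/64 + 9/64*0/1, 55/64 + 9/64*1/4) = [55/64, 229/256)
  'c': [55/64 + 9/64*1/4, 55/64 + 9/64*1/2) = [229/256, 119/128)
  'e': [55/64 + 9/64*1/2, 55/64 + 9/64*5/8) = [119/128, 485/512) <- contains code 961/1024
  'f': [55/64 + 9/64*5/8, 55/64 + 9/64*1/1) = [485/512, 1/1)
  emit 'e', narrow to [119/128, 485/512)

Answer: ffe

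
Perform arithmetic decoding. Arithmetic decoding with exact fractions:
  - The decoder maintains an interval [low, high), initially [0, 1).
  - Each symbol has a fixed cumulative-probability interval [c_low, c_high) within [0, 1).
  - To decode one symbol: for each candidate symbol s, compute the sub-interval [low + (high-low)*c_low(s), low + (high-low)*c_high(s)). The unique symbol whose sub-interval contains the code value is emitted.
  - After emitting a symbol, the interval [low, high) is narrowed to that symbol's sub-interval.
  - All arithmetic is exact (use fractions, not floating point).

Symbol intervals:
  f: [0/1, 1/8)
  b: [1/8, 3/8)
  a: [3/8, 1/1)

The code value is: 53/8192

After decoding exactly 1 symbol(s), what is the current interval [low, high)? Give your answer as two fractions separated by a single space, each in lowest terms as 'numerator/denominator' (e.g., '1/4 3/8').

Answer: 0/1 1/8

Derivation:
Step 1: interval [0/1, 1/1), width = 1/1 - 0/1 = 1/1
  'f': [0/1 + 1/1*0/1, 0/1 + 1/1*1/8) = [0/1, 1/8) <- contains code 53/8192
  'b': [0/1 + 1/1*1/8, 0/1 + 1/1*3/8) = [1/8, 3/8)
  'a': [0/1 + 1/1*3/8, 0/1 + 1/1*1/1) = [3/8, 1/1)
  emit 'f', narrow to [0/1, 1/8)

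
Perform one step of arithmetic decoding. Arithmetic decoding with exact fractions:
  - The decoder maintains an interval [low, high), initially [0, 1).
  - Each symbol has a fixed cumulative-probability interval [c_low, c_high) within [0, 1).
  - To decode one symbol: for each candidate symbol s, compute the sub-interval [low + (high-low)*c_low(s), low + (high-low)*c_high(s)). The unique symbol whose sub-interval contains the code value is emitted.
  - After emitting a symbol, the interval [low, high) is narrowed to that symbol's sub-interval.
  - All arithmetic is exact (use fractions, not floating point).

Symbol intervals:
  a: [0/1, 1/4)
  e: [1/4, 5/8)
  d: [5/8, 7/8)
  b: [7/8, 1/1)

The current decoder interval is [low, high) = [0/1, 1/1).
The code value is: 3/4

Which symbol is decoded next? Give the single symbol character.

Answer: d

Derivation:
Interval width = high − low = 1/1 − 0/1 = 1/1
Scaled code = (code − low) / width = (3/4 − 0/1) / 1/1 = 3/4
  a: [0/1, 1/4) 
  e: [1/4, 5/8) 
  d: [5/8, 7/8) ← scaled code falls here ✓
  b: [7/8, 1/1) 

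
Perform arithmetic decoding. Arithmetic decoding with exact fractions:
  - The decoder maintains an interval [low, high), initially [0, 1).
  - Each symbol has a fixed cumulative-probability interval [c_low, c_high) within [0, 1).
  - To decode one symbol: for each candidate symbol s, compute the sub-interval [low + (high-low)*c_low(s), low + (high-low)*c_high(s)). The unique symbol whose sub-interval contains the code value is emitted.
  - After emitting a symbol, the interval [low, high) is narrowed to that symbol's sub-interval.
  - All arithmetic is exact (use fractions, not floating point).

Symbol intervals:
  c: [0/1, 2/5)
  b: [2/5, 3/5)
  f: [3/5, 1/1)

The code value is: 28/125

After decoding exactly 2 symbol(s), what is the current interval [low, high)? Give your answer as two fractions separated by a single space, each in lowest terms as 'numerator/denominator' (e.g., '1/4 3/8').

Answer: 4/25 6/25

Derivation:
Step 1: interval [0/1, 1/1), width = 1/1 - 0/1 = 1/1
  'c': [0/1 + 1/1*0/1, 0/1 + 1/1*2/5) = [0/1, 2/5) <- contains code 28/125
  'b': [0/1 + 1/1*2/5, 0/1 + 1/1*3/5) = [2/5, 3/5)
  'f': [0/1 + 1/1*3/5, 0/1 + 1/1*1/1) = [3/5, 1/1)
  emit 'c', narrow to [0/1, 2/5)
Step 2: interval [0/1, 2/5), width = 2/5 - 0/1 = 2/5
  'c': [0/1 + 2/5*0/1, 0/1 + 2/5*2/5) = [0/1, 4/25)
  'b': [0/1 + 2/5*2/5, 0/1 + 2/5*3/5) = [4/25, 6/25) <- contains code 28/125
  'f': [0/1 + 2/5*3/5, 0/1 + 2/5*1/1) = [6/25, 2/5)
  emit 'b', narrow to [4/25, 6/25)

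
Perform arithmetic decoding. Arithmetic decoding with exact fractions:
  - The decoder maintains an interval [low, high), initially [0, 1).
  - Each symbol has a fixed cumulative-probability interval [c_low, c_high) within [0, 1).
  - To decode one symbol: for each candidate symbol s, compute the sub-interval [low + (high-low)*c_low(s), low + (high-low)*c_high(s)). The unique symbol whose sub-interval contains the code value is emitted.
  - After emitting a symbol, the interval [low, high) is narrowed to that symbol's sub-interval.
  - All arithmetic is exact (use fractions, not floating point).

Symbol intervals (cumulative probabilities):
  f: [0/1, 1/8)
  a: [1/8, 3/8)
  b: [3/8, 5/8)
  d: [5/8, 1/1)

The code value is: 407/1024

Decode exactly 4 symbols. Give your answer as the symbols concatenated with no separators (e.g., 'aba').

Step 1: interval [0/1, 1/1), width = 1/1 - 0/1 = 1/1
  'f': [0/1 + 1/1*0/1, 0/1 + 1/1*1/8) = [0/1, 1/8)
  'a': [0/1 + 1/1*1/8, 0/1 + 1/1*3/8) = [1/8, 3/8)
  'b': [0/1 + 1/1*3/8, 0/1 + 1/1*5/8) = [3/8, 5/8) <- contains code 407/1024
  'd': [0/1 + 1/1*5/8, 0/1 + 1/1*1/1) = [5/8, 1/1)
  emit 'b', narrow to [3/8, 5/8)
Step 2: interval [3/8, 5/8), width = 5/8 - 3/8 = 1/4
  'f': [3/8 + 1/4*0/1, 3/8 + 1/4*1/8) = [3/8, 13/32) <- contains code 407/1024
  'a': [3/8 + 1/4*1/8, 3/8 + 1/4*3/8) = [13/32, 15/32)
  'b': [3/8 + 1/4*3/8, 3/8 + 1/4*5/8) = [15/32, 17/32)
  'd': [3/8 + 1/4*5/8, 3/8 + 1/4*1/1) = [17/32, 5/8)
  emit 'f', narrow to [3/8, 13/32)
Step 3: interval [3/8, 13/32), width = 13/32 - 3/8 = 1/32
  'f': [3/8 + 1/32*0/1, 3/8 + 1/32*1/8) = [3/8, 97/256)
  'a': [3/8 + 1/32*1/8, 3/8 + 1/32*3/8) = [97/256, 99/256)
  'b': [3/8 + 1/32*3/8, 3/8 + 1/32*5/8) = [99/256, 101/256)
  'd': [3/8 + 1/32*5/8, 3/8 + 1/32*1/1) = [101/256, 13/32) <- contains code 407/1024
  emit 'd', narrow to [101/256, 13/32)
Step 4: interval [101/256, 13/32), width = 13/32 - 101/256 = 3/256
  'f': [101/256 + 3/256*0/1, 101/256 + 3/256*1/8) = [101/256, 811/2048)
  'a': [101/256 + 3/256*1/8, 101/256 + 3/256*3/8) = [811/2048, 817/2048) <- contains code 407/1024
  'b': [101/256 + 3/256*3/8, 101/256 + 3/256*5/8) = [817/2048, 823/2048)
  'd': [101/256 + 3/256*5/8, 101/256 + 3/256*1/1) = [823/2048, 13/32)
  emit 'a', narrow to [811/2048, 817/2048)

Answer: bfda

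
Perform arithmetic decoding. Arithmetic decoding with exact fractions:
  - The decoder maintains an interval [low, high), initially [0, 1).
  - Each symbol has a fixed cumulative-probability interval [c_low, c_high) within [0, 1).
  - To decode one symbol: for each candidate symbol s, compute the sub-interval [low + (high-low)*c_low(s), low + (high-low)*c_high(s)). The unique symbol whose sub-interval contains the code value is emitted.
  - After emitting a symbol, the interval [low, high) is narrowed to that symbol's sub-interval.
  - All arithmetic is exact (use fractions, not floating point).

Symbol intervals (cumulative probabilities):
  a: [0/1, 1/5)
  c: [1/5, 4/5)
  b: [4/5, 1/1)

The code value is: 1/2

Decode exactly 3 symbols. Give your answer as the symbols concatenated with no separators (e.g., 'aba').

Answer: ccc

Derivation:
Step 1: interval [0/1, 1/1), width = 1/1 - 0/1 = 1/1
  'a': [0/1 + 1/1*0/1, 0/1 + 1/1*1/5) = [0/1, 1/5)
  'c': [0/1 + 1/1*1/5, 0/1 + 1/1*4/5) = [1/5, 4/5) <- contains code 1/2
  'b': [0/1 + 1/1*4/5, 0/1 + 1/1*1/1) = [4/5, 1/1)
  emit 'c', narrow to [1/5, 4/5)
Step 2: interval [1/5, 4/5), width = 4/5 - 1/5 = 3/5
  'a': [1/5 + 3/5*0/1, 1/5 + 3/5*1/5) = [1/5, 8/25)
  'c': [1/5 + 3/5*1/5, 1/5 + 3/5*4/5) = [8/25, 17/25) <- contains code 1/2
  'b': [1/5 + 3/5*4/5, 1/5 + 3/5*1/1) = [17/25, 4/5)
  emit 'c', narrow to [8/25, 17/25)
Step 3: interval [8/25, 17/25), width = 17/25 - 8/25 = 9/25
  'a': [8/25 + 9/25*0/1, 8/25 + 9/25*1/5) = [8/25, 49/125)
  'c': [8/25 + 9/25*1/5, 8/25 + 9/25*4/5) = [49/125, 76/125) <- contains code 1/2
  'b': [8/25 + 9/25*4/5, 8/25 + 9/25*1/1) = [76/125, 17/25)
  emit 'c', narrow to [49/125, 76/125)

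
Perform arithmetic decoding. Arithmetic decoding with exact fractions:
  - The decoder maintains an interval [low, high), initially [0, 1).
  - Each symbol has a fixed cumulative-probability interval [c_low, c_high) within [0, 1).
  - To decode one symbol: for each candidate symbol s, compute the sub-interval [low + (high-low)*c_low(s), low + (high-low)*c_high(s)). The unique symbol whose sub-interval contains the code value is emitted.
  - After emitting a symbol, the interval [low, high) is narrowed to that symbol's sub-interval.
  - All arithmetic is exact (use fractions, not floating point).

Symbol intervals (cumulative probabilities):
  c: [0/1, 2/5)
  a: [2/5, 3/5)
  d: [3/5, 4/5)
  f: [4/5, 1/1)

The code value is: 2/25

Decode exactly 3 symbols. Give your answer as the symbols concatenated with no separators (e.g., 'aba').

Step 1: interval [0/1, 1/1), width = 1/1 - 0/1 = 1/1
  'c': [0/1 + 1/1*0/1, 0/1 + 1/1*2/5) = [0/1, 2/5) <- contains code 2/25
  'a': [0/1 + 1/1*2/5, 0/1 + 1/1*3/5) = [2/5, 3/5)
  'd': [0/1 + 1/1*3/5, 0/1 + 1/1*4/5) = [3/5, 4/5)
  'f': [0/1 + 1/1*4/5, 0/1 + 1/1*1/1) = [4/5, 1/1)
  emit 'c', narrow to [0/1, 2/5)
Step 2: interval [0/1, 2/5), width = 2/5 - 0/1 = 2/5
  'c': [0/1 + 2/5*0/1, 0/1 + 2/5*2/5) = [0/1, 4/25) <- contains code 2/25
  'a': [0/1 + 2/5*2/5, 0/1 + 2/5*3/5) = [4/25, 6/25)
  'd': [0/1 + 2/5*3/5, 0/1 + 2/5*4/5) = [6/25, 8/25)
  'f': [0/1 + 2/5*4/5, 0/1 + 2/5*1/1) = [8/25, 2/5)
  emit 'c', narrow to [0/1, 4/25)
Step 3: interval [0/1, 4/25), width = 4/25 - 0/1 = 4/25
  'c': [0/1 + 4/25*0/1, 0/1 + 4/25*2/5) = [0/1, 8/125)
  'a': [0/1 + 4/25*2/5, 0/1 + 4/25*3/5) = [8/125, 12/125) <- contains code 2/25
  'd': [0/1 + 4/25*3/5, 0/1 + 4/25*4/5) = [12/125, 16/125)
  'f': [0/1 + 4/25*4/5, 0/1 + 4/25*1/1) = [16/125, 4/25)
  emit 'a', narrow to [8/125, 12/125)

Answer: cca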